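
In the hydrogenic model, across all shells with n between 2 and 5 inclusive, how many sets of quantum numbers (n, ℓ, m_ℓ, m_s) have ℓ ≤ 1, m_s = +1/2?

Treat each shell separately and count matching orbitals:
n=2 → 4; n=3 → 4; n=4 → 4; n=5 → 4.
Orbitals: 4 + 4 + 4 + 4 = 16. With m_s fixed to +1/2 there is one state per orbital, so 16 states.

16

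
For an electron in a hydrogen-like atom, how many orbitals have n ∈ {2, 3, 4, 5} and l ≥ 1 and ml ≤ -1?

20

For each n in the range, tally the orbitals obeying l ≥ 1 and ml ≤ -1:
n=2 → 1; n=3 → 3; n=4 → 6; n=5 → 10.
Total orbitals: 1 + 3 + 6 + 10 = 20.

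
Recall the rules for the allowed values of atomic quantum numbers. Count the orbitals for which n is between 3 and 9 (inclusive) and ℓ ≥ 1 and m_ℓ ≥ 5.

Treat each shell separately and count matching orbitals:
n=6 → 1; n=7 → 3; n=8 → 6; n=9 → 10.
Total orbitals: 1 + 3 + 6 + 10 = 20.

20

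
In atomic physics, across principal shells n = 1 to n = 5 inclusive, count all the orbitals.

Shell n has n² orbitals: 1²=1 + 2²=4 + 3²=9 + 4²=16 + 5²=25 = 55 orbitals.

55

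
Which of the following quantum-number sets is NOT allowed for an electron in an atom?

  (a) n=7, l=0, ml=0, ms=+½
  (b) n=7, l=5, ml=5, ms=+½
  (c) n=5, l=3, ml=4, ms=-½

(c)

(c) has |ml| = 4 > l = 3, violating −l ≤ ml ≤ l.
The remaining sets (a), (b) satisfy all four rules.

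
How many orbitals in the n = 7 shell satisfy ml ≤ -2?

15

For n = 7, l ranges over 0 … 6.
The (l, ml) pairs meeting ml ≤ -2 give: l=2 → 1; l=3 → 2; l=4 → 3; l=5 → 4; l=6 → 5.
Total orbitals: 1 + 2 + 3 + 4 + 5 = 15.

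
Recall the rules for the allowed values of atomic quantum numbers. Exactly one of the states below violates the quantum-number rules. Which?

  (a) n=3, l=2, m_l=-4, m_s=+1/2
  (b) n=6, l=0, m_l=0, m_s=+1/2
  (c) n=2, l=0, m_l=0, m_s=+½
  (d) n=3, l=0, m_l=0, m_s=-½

(a)

(a) has |m_l| = 4 > l = 2, violating −l ≤ m_l ≤ l.
The remaining sets (b), (c), (d) satisfy all four rules.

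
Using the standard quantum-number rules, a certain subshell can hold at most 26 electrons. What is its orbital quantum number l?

2(2l+1) = 26 ⇒ 2l+1 = 13 ⇒ l = 6.

l = 6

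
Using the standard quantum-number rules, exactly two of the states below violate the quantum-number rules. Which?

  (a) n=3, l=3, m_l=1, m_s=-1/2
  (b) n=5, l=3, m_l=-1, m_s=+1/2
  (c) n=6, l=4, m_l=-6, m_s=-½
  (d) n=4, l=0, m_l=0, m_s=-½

(a) and (c)

(a) has l = 3 ≥ n = 3, violating 0 ≤ l ≤ n−1.
(c) has |m_l| = 6 > l = 4, violating −l ≤ m_l ≤ l.
The remaining sets (b), (d) satisfy all four rules.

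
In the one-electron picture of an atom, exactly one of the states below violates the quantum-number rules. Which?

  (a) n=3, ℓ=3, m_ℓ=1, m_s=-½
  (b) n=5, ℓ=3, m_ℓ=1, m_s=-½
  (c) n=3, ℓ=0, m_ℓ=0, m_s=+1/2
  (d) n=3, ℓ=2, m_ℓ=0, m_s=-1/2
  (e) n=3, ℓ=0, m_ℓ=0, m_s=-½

(a)

(a) has ℓ = 3 ≥ n = 3, violating 0 ≤ ℓ ≤ n−1.
The remaining sets (b), (c), (d), (e) satisfy all four rules.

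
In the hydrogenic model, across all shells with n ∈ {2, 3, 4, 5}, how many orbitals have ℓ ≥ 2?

Treat each shell separately and count matching orbitals:
n=3 → 5; n=4 → 12; n=5 → 21.
Total orbitals: 5 + 12 + 21 = 38.

38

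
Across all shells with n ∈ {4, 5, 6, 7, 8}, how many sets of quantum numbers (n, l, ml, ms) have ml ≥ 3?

70

Work shell by shell — for each n, count the (l, ml) pairs that satisfy ml ≥ 3:
n=4 → 1; n=5 → 3; n=6 → 6; n=7 → 10; n=8 → 15.
Orbitals: 1 + 3 + 6 + 10 + 15 = 35. Including both spin states (ms = ±1/2) gives 2 × 35 = 70 states.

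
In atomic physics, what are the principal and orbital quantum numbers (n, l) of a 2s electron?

The leading integer gives n = 2; the letter 's' means l = 0.

n = 2, l = 0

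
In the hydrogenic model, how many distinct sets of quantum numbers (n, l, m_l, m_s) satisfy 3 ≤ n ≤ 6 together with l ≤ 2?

72

Treat each shell separately and count matching orbitals:
n=3 → 9; n=4 → 9; n=5 → 9; n=6 → 9.
Orbitals: 9 + 9 + 9 + 9 = 36. Including both spin states (m_s = ±1/2) gives 2 × 36 = 72 states.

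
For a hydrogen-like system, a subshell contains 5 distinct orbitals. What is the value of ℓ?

ℓ = 2 (d)

2ℓ+1 = 5 gives ℓ = 2.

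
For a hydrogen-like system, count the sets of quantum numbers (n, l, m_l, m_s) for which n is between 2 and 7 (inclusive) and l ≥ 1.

266

Treat each shell separately and count matching orbitals:
n=2 → 3; n=3 → 8; n=4 → 15; n=5 → 24; n=6 → 35; n=7 → 48.
Orbitals: 3 + 8 + 15 + 24 + 35 + 48 = 133. Including both spin states (m_s = ±1/2) gives 2 × 133 = 266 states.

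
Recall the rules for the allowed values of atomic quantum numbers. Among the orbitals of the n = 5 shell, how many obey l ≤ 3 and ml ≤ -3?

With n = 5 the allowed l are 0, 1, …, 4.
Contributions: l=3 → 1.
Total orbitals: 1.

1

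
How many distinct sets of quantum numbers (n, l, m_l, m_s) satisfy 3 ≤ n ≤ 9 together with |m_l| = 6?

24

Work shell by shell — for each n, count the (l, m_l) pairs that satisfy |m_l| = 6:
n=7 → 2; n=8 → 4; n=9 → 6.
Orbitals: 2 + 4 + 6 = 12. Including both spin states (m_s = ±1/2) gives 2 × 12 = 24 states.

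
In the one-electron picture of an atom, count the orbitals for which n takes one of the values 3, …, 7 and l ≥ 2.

115

Per-shell orbital counts meeting the constraint:
n=3 → 5; n=4 → 12; n=5 → 21; n=6 → 32; n=7 → 45.
Total orbitals: 5 + 12 + 21 + 32 + 45 = 115.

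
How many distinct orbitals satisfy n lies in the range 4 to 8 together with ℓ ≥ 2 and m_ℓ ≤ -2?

55

Per-shell orbital counts meeting the constraint:
n=4 → 3; n=5 → 6; n=6 → 10; n=7 → 15; n=8 → 21.
Total orbitals: 3 + 6 + 10 + 15 + 21 = 55.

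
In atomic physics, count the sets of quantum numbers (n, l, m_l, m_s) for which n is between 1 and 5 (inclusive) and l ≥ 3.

46

For each n in the range, tally the orbitals obeying l ≥ 3:
n=4 → 7; n=5 → 16.
Orbitals: 7 + 16 = 23. Including both spin states (m_s = ±1/2) gives 2 × 23 = 46 states.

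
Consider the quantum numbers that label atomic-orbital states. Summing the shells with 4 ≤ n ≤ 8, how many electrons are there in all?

Shell n has n² orbitals: 4²=16 + 5²=25 + 6²=36 + 7²=49 + 8²=64 = 190 orbitals.
Two spin states per orbital: 2 × 190 = 380 electrons.

380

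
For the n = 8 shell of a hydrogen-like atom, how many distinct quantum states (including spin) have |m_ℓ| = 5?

12

Go through ℓ = 0, …, 7 (the values permitted for n = 8).
Contributions: ℓ=5 → 2; ℓ=6 → 2; ℓ=7 → 2.
Orbitals: 2 + 2 + 2 = 6. Each orbital carries two spin states, so 6 × 2 = 12 states.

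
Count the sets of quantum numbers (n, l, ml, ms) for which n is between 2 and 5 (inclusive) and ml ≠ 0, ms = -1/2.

Per-shell orbital counts meeting the constraint:
n=2 → 2; n=3 → 6; n=4 → 12; n=5 → 20.
Orbitals: 2 + 6 + 12 + 20 = 40. With ms fixed to -1/2 there is one state per orbital, so 40 states.

40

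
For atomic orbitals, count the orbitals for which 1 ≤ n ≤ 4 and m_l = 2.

3

For each n in the range, tally the orbitals obeying m_l = 2:
n=3 → 1; n=4 → 2.
Total orbitals: 1 + 2 = 3.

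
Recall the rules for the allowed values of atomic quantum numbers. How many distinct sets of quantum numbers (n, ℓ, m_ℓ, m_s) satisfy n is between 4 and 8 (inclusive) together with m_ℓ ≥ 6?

8

For each n in the range, tally the orbitals obeying m_ℓ ≥ 6:
n=7 → 1; n=8 → 3.
Orbitals: 1 + 3 = 4. Including both spin states (m_s = ±1/2) gives 2 × 4 = 8 states.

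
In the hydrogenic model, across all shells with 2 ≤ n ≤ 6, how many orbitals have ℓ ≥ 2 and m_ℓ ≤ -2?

20

Go shell by shell, enumerating (ℓ, m_ℓ) with ℓ ≥ 2 and m_ℓ ≤ -2:
n=3 → 1; n=4 → 3; n=5 → 6; n=6 → 10.
Total orbitals: 1 + 3 + 6 + 10 = 20.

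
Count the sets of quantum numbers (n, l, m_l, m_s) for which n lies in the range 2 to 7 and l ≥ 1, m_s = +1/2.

133

Per-shell orbital counts meeting the constraint:
n=2 → 3; n=3 → 8; n=4 → 15; n=5 → 24; n=6 → 35; n=7 → 48.
Orbitals: 3 + 8 + 15 + 24 + 35 + 48 = 133. With m_s fixed to +1/2 there is one state per orbital, so 133 states.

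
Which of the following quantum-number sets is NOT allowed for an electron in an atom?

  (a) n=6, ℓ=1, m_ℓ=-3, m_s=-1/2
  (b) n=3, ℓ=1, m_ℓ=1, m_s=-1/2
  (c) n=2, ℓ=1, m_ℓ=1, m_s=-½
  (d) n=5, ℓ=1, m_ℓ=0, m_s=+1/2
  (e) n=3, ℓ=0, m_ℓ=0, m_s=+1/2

(a)

(a) has |m_ℓ| = 3 > ℓ = 1, violating −ℓ ≤ m_ℓ ≤ ℓ.
The remaining sets (b), (c), (d), (e) satisfy all four rules.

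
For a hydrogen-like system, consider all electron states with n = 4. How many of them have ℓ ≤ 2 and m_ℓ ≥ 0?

12

The n = 4 shell has ℓ = 0 through 3; check each.
Per ℓ-value: ℓ=0 → 1; ℓ=1 → 2; ℓ=2 → 3.
Orbitals: 1 + 2 + 3 = 6. Each orbital carries two spin states, so 6 × 2 = 12 states.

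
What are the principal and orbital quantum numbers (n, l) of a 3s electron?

n = 3, l = 0

The leading integer gives n = 3; the letter 's' means l = 0.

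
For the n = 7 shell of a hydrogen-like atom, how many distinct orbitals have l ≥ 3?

For n = 7, l ranges over 0 … 6.
Orbitals with l ≥ 3, by l: l=3 → 7; l=4 → 9; l=5 → 11; l=6 → 13.
Total orbitals: 7 + 9 + 11 + 13 = 40.

40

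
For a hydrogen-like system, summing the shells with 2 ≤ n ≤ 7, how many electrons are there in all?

Shell n has n² orbitals: 2²=4 + 3²=9 + 4²=16 + 5²=25 + 6²=36 + 7²=49 = 139 orbitals.
Two spin states per orbital: 2 × 139 = 278 electrons.

278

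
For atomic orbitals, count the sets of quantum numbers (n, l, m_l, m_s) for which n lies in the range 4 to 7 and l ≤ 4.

Work shell by shell — for each n, count the (l, m_l) pairs that satisfy l ≤ 4:
n=4 → 16; n=5 → 25; n=6 → 25; n=7 → 25.
Orbitals: 16 + 25 + 25 + 25 = 91. Including both spin states (m_s = ±1/2) gives 2 × 91 = 182 states.

182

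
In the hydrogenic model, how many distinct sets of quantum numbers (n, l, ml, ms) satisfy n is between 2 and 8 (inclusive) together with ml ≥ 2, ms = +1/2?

Treat each shell separately and count matching orbitals:
n=3 → 1; n=4 → 3; n=5 → 6; n=6 → 10; n=7 → 15; n=8 → 21.
Orbitals: 1 + 3 + 6 + 10 + 15 + 21 = 56. With ms fixed to +1/2 there is one state per orbital, so 56 states.

56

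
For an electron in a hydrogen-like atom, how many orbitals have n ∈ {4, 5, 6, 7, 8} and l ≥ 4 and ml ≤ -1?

50

Per-shell orbital counts meeting the constraint:
n=5 → 4; n=6 → 9; n=7 → 15; n=8 → 22.
Total orbitals: 4 + 9 + 15 + 22 = 50.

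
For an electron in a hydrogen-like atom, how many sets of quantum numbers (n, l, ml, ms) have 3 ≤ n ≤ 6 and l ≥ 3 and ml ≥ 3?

20

Treat each shell separately and count matching orbitals:
n=4 → 1; n=5 → 3; n=6 → 6.
Orbitals: 1 + 3 + 6 = 10. Including both spin states (ms = ±1/2) gives 2 × 10 = 20 states.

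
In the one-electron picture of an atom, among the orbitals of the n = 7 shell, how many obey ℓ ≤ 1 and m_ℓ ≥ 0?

3

For n = 7, ℓ ranges over 0 … 6.
Contributions: ℓ=0 → 1; ℓ=1 → 2.
Total orbitals: 1 + 2 = 3.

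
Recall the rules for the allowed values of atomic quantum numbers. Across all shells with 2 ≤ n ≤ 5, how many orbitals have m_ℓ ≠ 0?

40

Per-shell orbital counts meeting the constraint:
n=2 → 2; n=3 → 6; n=4 → 12; n=5 → 20.
Total orbitals: 2 + 6 + 12 + 20 = 40.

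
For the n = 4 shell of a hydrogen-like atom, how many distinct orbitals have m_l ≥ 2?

For n = 4, l ranges over 0 … 3.
The (l, m_l) pairs meeting m_l ≥ 2 give: l=2 → 1; l=3 → 2.
Total orbitals: 1 + 2 = 3.

3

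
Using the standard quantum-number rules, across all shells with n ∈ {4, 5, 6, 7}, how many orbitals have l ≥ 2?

110

For each n in the range, tally the orbitals obeying l ≥ 2:
n=4 → 12; n=5 → 21; n=6 → 32; n=7 → 45.
Total orbitals: 12 + 21 + 32 + 45 = 110.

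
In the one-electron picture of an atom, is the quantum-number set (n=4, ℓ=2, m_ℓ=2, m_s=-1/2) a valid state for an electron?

n = 4 is a positive integer. ℓ = 2 satisfies 0 ≤ ℓ ≤ n−1 = 3. m_ℓ = 2 lies in the range −ℓ … +ℓ (here −2 … 2). m_s = -1/2 is one of ±1/2.
All four constraints are satisfied.

Yes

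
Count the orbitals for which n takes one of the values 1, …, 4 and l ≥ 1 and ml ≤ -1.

10

For each n in the range, tally the orbitals obeying l ≥ 1 and ml ≤ -1:
n=2 → 1; n=3 → 3; n=4 → 6.
Total orbitals: 1 + 3 + 6 = 10.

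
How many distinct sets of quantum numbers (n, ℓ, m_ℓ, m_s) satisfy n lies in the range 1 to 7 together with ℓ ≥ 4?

Treat each shell separately and count matching orbitals:
n=5 → 9; n=6 → 20; n=7 → 33.
Orbitals: 9 + 20 + 33 = 62. Including both spin states (m_s = ±1/2) gives 2 × 62 = 124 states.

124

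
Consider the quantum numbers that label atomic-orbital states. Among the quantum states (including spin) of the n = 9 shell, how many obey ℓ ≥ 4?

Orbitals with ℓ ≥ 4, by ℓ: ℓ=4 → 9; ℓ=5 → 11; ℓ=6 → 13; ℓ=7 → 15; ℓ=8 → 17.
Orbitals: 9 + 11 + 13 + 15 + 17 = 65. Each orbital carries two spin states, so 65 × 2 = 130 states.

130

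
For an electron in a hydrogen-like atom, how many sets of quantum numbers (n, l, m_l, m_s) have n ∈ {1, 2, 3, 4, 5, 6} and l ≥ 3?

100

Work shell by shell — for each n, count the (l, m_l) pairs that satisfy l ≥ 3:
n=4 → 7; n=5 → 16; n=6 → 27.
Orbitals: 7 + 16 + 27 = 50. Including both spin states (m_s = ±1/2) gives 2 × 50 = 100 states.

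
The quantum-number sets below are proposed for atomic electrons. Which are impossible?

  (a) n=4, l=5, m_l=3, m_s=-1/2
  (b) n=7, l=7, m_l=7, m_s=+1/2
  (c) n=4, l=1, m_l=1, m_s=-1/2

(a) and (b)

(a) has l = 5 ≥ n = 4, violating 0 ≤ l ≤ n−1.
(b) has l = 7 ≥ n = 7, violating 0 ≤ l ≤ n−1.
The remaining set (c) satisfies all four rules.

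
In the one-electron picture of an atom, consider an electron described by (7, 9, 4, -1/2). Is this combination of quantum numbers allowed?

Invalid

The orbital quantum number must satisfy 0 ≤ l ≤ n−1. With n = 7 the allowed l values are 0, 1, 2, 3, 4, 5, 6, so l = 9 is out of range.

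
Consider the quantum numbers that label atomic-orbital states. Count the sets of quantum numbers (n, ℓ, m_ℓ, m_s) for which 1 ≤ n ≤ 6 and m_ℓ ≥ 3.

Work shell by shell — for each n, count the (ℓ, m_ℓ) pairs that satisfy m_ℓ ≥ 3:
n=4 → 1; n=5 → 3; n=6 → 6.
Orbitals: 1 + 3 + 6 = 10. Including both spin states (m_s = ±1/2) gives 2 × 10 = 20 states.

20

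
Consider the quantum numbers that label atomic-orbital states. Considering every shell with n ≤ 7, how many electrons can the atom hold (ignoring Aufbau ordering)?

280

Total orbitals = 1² + 2² + 3² + 4² + 5² + 6² + 7² = 140. Doubling for spin gives 280 electrons.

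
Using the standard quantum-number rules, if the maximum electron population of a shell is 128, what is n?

2n² = 128 ⇒ n² = 64 ⇒ n = 8.

n = 8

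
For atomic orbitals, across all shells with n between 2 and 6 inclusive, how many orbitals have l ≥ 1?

Go shell by shell, enumerating (l, ml) with l ≥ 1:
n=2 → 3; n=3 → 8; n=4 → 15; n=5 → 24; n=6 → 35.
Total orbitals: 3 + 8 + 15 + 24 + 35 = 85.

85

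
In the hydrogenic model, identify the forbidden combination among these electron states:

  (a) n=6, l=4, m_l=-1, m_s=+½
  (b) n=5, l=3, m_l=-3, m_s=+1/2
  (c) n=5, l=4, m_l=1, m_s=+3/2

(c)

(c) has m_s = +3/2, but an electron's spin must be ±1/2.
The remaining sets (a), (b) satisfy all four rules.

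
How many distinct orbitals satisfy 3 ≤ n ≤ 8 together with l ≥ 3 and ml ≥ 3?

Go shell by shell, enumerating (l, ml) with l ≥ 3 and ml ≥ 3:
n=4 → 1; n=5 → 3; n=6 → 6; n=7 → 10; n=8 → 15.
Total orbitals: 1 + 3 + 6 + 10 + 15 = 35.

35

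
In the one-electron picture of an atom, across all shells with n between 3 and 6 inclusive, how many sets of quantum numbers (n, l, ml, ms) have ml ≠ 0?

136

Per-shell orbital counts meeting the constraint:
n=3 → 6; n=4 → 12; n=5 → 20; n=6 → 30.
Orbitals: 6 + 12 + 20 + 30 = 68. Including both spin states (ms = ±1/2) gives 2 × 68 = 136 states.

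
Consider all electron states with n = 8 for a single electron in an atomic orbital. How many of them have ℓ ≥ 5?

Go through ℓ = 0, …, 7 (the values permitted for n = 8).
Contributions: ℓ=5 → 11; ℓ=6 → 13; ℓ=7 → 15.
Orbitals: 11 + 13 + 15 = 39. Each orbital carries two spin states, so 39 × 2 = 78 states.

78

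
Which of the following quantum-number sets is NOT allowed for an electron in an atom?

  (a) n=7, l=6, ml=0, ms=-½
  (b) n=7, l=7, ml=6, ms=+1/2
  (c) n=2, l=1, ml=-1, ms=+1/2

(b) has l = 7 ≥ n = 7, violating 0 ≤ l ≤ n−1.
The remaining sets (a), (c) satisfy all four rules.

(b)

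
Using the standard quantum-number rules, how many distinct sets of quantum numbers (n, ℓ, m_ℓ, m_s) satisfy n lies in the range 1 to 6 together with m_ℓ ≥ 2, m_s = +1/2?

Count contributing orbitals for each principal shell:
n=3 → 1; n=4 → 3; n=5 → 6; n=6 → 10.
Orbitals: 1 + 3 + 6 + 10 = 20. With m_s fixed to +1/2 there is one state per orbital, so 20 states.

20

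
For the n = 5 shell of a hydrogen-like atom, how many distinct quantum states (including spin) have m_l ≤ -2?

12

Orbitals with m_l ≤ -2, by l: l=2 → 1; l=3 → 2; l=4 → 3.
Orbitals: 1 + 2 + 3 = 6. Each orbital carries two spin states, so 6 × 2 = 12 states.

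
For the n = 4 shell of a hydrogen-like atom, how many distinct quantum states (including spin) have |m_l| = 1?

Contributions: l=1 → 2; l=2 → 2; l=3 → 2.
Orbitals: 2 + 2 + 2 = 6. Each orbital carries two spin states, so 6 × 2 = 12 states.

12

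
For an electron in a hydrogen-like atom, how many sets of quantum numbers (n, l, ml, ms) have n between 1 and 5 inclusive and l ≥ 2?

76

Work shell by shell — for each n, count the (l, ml) pairs that satisfy l ≥ 2:
n=3 → 5; n=4 → 12; n=5 → 21.
Orbitals: 5 + 12 + 21 = 38. Including both spin states (ms = ±1/2) gives 2 × 38 = 76 states.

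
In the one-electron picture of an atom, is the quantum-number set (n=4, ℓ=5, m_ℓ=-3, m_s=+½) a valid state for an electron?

The orbital quantum number must satisfy 0 ≤ ℓ ≤ n−1. With n = 4 the allowed ℓ values are 0, 1, 2, 3, so ℓ = 5 is out of range.

No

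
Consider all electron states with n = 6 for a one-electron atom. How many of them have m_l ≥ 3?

For n = 6, l ranges over 0 … 5.
Orbitals with m_l ≥ 3, by l: l=3 → 1; l=4 → 2; l=5 → 3.
Orbitals: 1 + 2 + 3 = 6. Each orbital carries two spin states, so 6 × 2 = 12 states.

12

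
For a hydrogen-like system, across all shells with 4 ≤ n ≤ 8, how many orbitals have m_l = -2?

Per-shell orbital counts meeting the constraint:
n=4 → 2; n=5 → 3; n=6 → 4; n=7 → 5; n=8 → 6.
Total orbitals: 2 + 3 + 4 + 5 + 6 = 20.

20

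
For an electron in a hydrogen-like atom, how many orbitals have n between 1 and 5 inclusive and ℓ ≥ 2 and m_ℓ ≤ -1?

Count contributing orbitals for each principal shell:
n=3 → 2; n=4 → 5; n=5 → 9.
Total orbitals: 2 + 5 + 9 = 16.

16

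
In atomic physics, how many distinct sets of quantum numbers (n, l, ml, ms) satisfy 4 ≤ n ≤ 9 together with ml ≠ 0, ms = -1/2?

232

Go shell by shell, enumerating (l, ml) with ml ≠ 0:
n=4 → 12; n=5 → 20; n=6 → 30; n=7 → 42; n=8 → 56; n=9 → 72.
Orbitals: 12 + 20 + 30 + 42 + 56 + 72 = 232. With ms fixed to -1/2 there is one state per orbital, so 232 states.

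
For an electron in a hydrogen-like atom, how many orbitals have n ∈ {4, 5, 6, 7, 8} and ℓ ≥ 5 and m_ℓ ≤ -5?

10

Work shell by shell — for each n, count the (ℓ, m_ℓ) pairs that satisfy ℓ ≥ 5 and m_ℓ ≤ -5:
n=6 → 1; n=7 → 3; n=8 → 6.
Total orbitals: 1 + 3 + 6 = 10.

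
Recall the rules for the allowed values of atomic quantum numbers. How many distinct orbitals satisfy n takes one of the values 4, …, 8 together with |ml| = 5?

Count contributing orbitals for each principal shell:
n=6 → 2; n=7 → 4; n=8 → 6.
Total orbitals: 2 + 4 + 6 = 12.

12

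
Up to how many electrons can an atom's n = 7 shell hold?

98

A shell holds 2n² electrons: 2 × 7² = 2 × 49 = 98.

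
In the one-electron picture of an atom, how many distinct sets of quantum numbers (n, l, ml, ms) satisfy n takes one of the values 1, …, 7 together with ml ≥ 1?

For each n in the range, tally the orbitals obeying ml ≥ 1:
n=2 → 1; n=3 → 3; n=4 → 6; n=5 → 10; n=6 → 15; n=7 → 21.
Orbitals: 1 + 3 + 6 + 10 + 15 + 21 = 56. Including both spin states (ms = ±1/2) gives 2 × 56 = 112 states.

112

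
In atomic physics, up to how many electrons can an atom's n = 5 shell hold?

A shell holds 2n² electrons: 2 × 5² = 2 × 25 = 50.

50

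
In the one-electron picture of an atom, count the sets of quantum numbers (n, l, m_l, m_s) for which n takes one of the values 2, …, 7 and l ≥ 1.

266

Work shell by shell — for each n, count the (l, m_l) pairs that satisfy l ≥ 1:
n=2 → 3; n=3 → 8; n=4 → 15; n=5 → 24; n=6 → 35; n=7 → 48.
Orbitals: 3 + 8 + 15 + 24 + 35 + 48 = 133. Including both spin states (m_s = ±1/2) gives 2 × 133 = 266 states.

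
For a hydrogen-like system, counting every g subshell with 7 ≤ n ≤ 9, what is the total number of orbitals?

A g subshell (l = 4) exists for every n ≥ 5, so shells n = 7, 8, 9 each contribute one — 3 subshells.
Since each g subshell has 2·4+1 = 9 orbitals, the total is 3 × 9 = 27.

27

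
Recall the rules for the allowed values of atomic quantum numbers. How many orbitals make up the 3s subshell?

A subshell has 2ℓ+1 orbitals; with ℓ = 0, that's 1.

1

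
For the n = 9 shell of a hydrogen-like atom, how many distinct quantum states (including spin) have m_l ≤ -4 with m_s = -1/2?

15

Contributions: l=4 → 1; l=5 → 2; l=6 → 3; l=7 → 4; l=8 → 5.
Orbitals: 1 + 2 + 3 + 4 + 5 = 15. With m_s fixed to a single value there is one state per orbital, giving 15 states.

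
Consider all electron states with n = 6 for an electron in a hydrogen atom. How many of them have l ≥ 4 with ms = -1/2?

For n = 6, l ranges over 0 … 5.
Contributions: l=4 → 9; l=5 → 11.
Orbitals: 9 + 11 = 20. With ms fixed to a single value there is one state per orbital, giving 20 states.

20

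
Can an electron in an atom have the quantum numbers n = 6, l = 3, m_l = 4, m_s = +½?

The magnetic quantum number must satisfy −l ≤ m_l ≤ l. With l = 3, m_l can only be -3, -2, -1, 0, 1, 2, 3, so m_l = 4 is forbidden.

No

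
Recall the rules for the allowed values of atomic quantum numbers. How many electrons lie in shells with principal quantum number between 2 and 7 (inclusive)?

Shell n has n² orbitals: 2²=4 + 3²=9 + 4²=16 + 5²=25 + 6²=36 + 7²=49 = 139 orbitals.
Two spin states per orbital: 2 × 139 = 278 electrons.

278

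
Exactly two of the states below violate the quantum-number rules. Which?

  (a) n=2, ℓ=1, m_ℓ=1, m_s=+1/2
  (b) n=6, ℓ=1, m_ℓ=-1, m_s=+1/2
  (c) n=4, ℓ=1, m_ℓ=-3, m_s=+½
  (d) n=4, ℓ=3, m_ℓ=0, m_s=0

(c) has |m_ℓ| = 3 > ℓ = 1, violating −ℓ ≤ m_ℓ ≤ ℓ.
(d) has m_s = 0, but an electron's spin must be ±1/2.
The remaining sets (a), (b) satisfy all four rules.

(c) and (d)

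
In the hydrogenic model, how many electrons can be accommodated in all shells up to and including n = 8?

408

Total orbitals = 1² + 2² + 3² + 4² + 5² + 6² + 7² + 8² = 204. Doubling for spin gives 408 electrons.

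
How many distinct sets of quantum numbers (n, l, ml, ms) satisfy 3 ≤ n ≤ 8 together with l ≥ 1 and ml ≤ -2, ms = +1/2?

56

Per-shell orbital counts meeting the constraint:
n=3 → 1; n=4 → 3; n=5 → 6; n=6 → 10; n=7 → 15; n=8 → 21.
Orbitals: 1 + 3 + 6 + 10 + 15 + 21 = 56. With ms fixed to +1/2 there is one state per orbital, so 56 states.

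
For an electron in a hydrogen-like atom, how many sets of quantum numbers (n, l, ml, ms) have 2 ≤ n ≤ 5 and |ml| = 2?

Per-shell orbital counts meeting the constraint:
n=3 → 2; n=4 → 4; n=5 → 6.
Orbitals: 2 + 4 + 6 = 12. Including both spin states (ms = ±1/2) gives 2 × 12 = 24 states.

24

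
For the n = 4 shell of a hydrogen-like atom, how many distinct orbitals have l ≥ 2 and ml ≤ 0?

Per l-value: l=2 → 3; l=3 → 4.
Total orbitals: 3 + 4 = 7.

7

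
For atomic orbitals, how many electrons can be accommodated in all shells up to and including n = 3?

28

Total orbitals = 1² + 2² + 3² = 14. Doubling for spin gives 28 electrons.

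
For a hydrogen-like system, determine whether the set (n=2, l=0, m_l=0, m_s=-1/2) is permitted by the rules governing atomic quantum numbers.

Yes

n = 2 is a positive integer. l = 0 satisfies 0 ≤ l ≤ n−1 = 1. m_l = 0 lies in the range −l … +l (here 0). m_s = -1/2 is one of ±1/2.
All four constraints are satisfied.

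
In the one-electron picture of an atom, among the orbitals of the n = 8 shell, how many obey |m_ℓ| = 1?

14

Go through ℓ = 0, …, 7 (the values permitted for n = 8).
The (ℓ, m_ℓ) pairs meeting |m_ℓ| = 1 give: ℓ=1 → 2; ℓ=2 → 2; ℓ=3 → 2; ℓ=4 → 2; ℓ=5 → 2; ℓ=6 → 2; ℓ=7 → 2.
Total orbitals: 2 + 2 + 2 + 2 + 2 + 2 + 2 = 14.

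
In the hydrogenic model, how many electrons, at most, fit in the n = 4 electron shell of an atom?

32

A shell holds 2n² electrons: 2 × 4² = 2 × 16 = 32.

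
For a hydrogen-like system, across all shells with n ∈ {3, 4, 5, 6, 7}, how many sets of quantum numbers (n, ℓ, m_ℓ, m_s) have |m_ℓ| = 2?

60

Treat each shell separately and count matching orbitals:
n=3 → 2; n=4 → 4; n=5 → 6; n=6 → 8; n=7 → 10.
Orbitals: 2 + 4 + 6 + 8 + 10 = 30. Including both spin states (m_s = ±1/2) gives 2 × 30 = 60 states.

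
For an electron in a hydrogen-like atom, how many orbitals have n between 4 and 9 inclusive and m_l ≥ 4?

35

Treat each shell separately and count matching orbitals:
n=5 → 1; n=6 → 3; n=7 → 6; n=8 → 10; n=9 → 15.
Total orbitals: 1 + 3 + 6 + 10 + 15 = 35.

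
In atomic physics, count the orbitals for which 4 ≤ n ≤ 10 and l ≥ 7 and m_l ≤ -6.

16

Work shell by shell — for each n, count the (l, m_l) pairs that satisfy l ≥ 7 and m_l ≤ -6:
n=8 → 2; n=9 → 5; n=10 → 9.
Total orbitals: 2 + 5 + 9 = 16.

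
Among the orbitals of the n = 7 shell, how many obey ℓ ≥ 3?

40

Per ℓ-value: ℓ=3 → 7; ℓ=4 → 9; ℓ=5 → 11; ℓ=6 → 13.
Total orbitals: 7 + 9 + 11 + 13 = 40.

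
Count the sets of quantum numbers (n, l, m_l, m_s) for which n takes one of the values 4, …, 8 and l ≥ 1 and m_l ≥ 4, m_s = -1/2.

20

For each n in the range, tally the orbitals obeying l ≥ 1 and m_l ≥ 4:
n=5 → 1; n=6 → 3; n=7 → 6; n=8 → 10.
Orbitals: 1 + 3 + 6 + 10 = 20. With m_s fixed to -1/2 there is one state per orbital, so 20 states.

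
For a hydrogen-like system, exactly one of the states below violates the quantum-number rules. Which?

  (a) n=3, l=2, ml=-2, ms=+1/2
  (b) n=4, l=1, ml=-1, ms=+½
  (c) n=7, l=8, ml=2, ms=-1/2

(c)

(c) has l = 8 ≥ n = 7, violating 0 ≤ l ≤ n−1.
The remaining sets (a), (b) satisfy all four rules.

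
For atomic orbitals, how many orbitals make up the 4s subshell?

1

A subshell has 2ℓ+1 orbitals; with ℓ = 0, that's 1.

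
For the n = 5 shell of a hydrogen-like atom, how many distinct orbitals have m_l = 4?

The (l, m_l) pairs meeting m_l = 4 give: l=4 → 1.
Total orbitals: 1.

1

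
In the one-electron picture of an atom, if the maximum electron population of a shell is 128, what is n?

n = 8

2n² = 128 ⇒ n² = 64 ⇒ n = 8.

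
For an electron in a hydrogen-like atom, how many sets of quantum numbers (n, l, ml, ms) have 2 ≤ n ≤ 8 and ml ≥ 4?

40

For each n in the range, tally the orbitals obeying ml ≥ 4:
n=5 → 1; n=6 → 3; n=7 → 6; n=8 → 10.
Orbitals: 1 + 3 + 6 + 10 = 20. Including both spin states (ms = ±1/2) gives 2 × 20 = 40 states.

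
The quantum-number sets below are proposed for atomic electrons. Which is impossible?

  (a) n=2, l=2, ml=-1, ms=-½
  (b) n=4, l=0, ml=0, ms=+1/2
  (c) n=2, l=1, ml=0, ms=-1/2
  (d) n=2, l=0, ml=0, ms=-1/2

(a) has l = 2 ≥ n = 2, violating 0 ≤ l ≤ n−1.
The remaining sets (b), (c), (d) satisfy all four rules.

(a)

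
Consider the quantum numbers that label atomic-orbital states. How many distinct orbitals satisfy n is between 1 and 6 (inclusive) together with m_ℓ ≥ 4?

Count contributing orbitals for each principal shell:
n=5 → 1; n=6 → 3.
Total orbitals: 1 + 3 = 4.

4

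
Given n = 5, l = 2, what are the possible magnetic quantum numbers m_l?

m_l takes every integer from −l to +l. With l = 2 that gives the 5 values -2, -1, 0, 1, 2.

-2, -1, 0, 1, 2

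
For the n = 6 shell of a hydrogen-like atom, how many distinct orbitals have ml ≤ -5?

1

The n = 6 shell has l = 0 through 5; check each.
Per l-value: l=5 → 1.
Total orbitals: 1.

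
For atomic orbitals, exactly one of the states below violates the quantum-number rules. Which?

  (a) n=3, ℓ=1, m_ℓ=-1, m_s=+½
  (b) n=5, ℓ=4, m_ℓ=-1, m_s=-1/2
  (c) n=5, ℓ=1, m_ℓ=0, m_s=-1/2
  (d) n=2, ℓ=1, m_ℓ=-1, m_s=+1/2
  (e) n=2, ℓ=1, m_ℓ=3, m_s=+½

(e) has |m_ℓ| = 3 > ℓ = 1, violating −ℓ ≤ m_ℓ ≤ ℓ.
The remaining sets (a), (b), (c), (d) satisfy all four rules.

(e)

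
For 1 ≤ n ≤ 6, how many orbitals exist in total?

91

Total orbitals = 1² + 2² + 3² + 4² + 5² + 6² = 91.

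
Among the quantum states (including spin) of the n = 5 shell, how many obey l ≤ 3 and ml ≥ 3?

With n = 5 the allowed l are 0, 1, …, 4.
The (l, ml) pairs meeting l ≤ 3 and ml ≥ 3 give: l=3 → 1.
Orbitals: 1. Each orbital carries two spin states, so 1 × 2 = 2 states.

2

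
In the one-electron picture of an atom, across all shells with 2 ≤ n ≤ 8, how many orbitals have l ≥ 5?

For each n in the range, tally the orbitals obeying l ≥ 5:
n=6 → 11; n=7 → 24; n=8 → 39.
Total orbitals: 11 + 24 + 39 = 74.

74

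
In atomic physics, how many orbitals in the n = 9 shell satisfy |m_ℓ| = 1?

16

With n = 9 the allowed ℓ are 0, 1, …, 8.
The (ℓ, m_ℓ) pairs meeting |m_ℓ| = 1 give: ℓ=1 → 2; ℓ=2 → 2; ℓ=3 → 2; ℓ=4 → 2; ℓ=5 → 2; ℓ=6 → 2; ℓ=7 → 2; ℓ=8 → 2.
Total orbitals: 2 + 2 + 2 + 2 + 2 + 2 + 2 + 2 = 16.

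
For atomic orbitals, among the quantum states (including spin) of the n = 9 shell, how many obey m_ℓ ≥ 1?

Go through ℓ = 0, …, 8 (the values permitted for n = 9).
The (ℓ, m_ℓ) pairs meeting m_ℓ ≥ 1 give: ℓ=1 → 1; ℓ=2 → 2; ℓ=3 → 3; ℓ=4 → 4; ℓ=5 → 5; ℓ=6 → 6; ℓ=7 → 7; ℓ=8 → 8.
Orbitals: 1 + 2 + 3 + 4 + 5 + 6 + 7 + 8 = 36. Each orbital carries two spin states, so 36 × 2 = 72 states.

72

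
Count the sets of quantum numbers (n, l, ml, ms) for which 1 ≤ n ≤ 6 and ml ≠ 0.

Count contributing orbitals for each principal shell:
n=2 → 2; n=3 → 6; n=4 → 12; n=5 → 20; n=6 → 30.
Orbitals: 2 + 6 + 12 + 20 + 30 = 70. Including both spin states (ms = ±1/2) gives 2 × 70 = 140 states.

140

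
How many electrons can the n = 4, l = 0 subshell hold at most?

2

A subshell with l = 0 has 2l+1 = 1 orbital, each holding 2 electrons (spin ±1/2), so 1 × 2 = 2.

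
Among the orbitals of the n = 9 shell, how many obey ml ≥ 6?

6

With n = 9 the allowed l are 0, 1, …, 8.
Orbitals with ml ≥ 6, by l: l=6 → 1; l=7 → 2; l=8 → 3.
Total orbitals: 1 + 2 + 3 = 6.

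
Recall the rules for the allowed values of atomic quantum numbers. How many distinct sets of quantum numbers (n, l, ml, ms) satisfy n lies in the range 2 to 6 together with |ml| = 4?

12

Count contributing orbitals for each principal shell:
n=5 → 2; n=6 → 4.
Orbitals: 2 + 4 = 6. Including both spin states (ms = ±1/2) gives 2 × 6 = 12 states.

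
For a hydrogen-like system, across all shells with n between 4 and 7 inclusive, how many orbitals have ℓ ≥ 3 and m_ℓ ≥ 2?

For each n in the range, tally the orbitals obeying ℓ ≥ 3 and m_ℓ ≥ 2:
n=4 → 2; n=5 → 5; n=6 → 9; n=7 → 14.
Total orbitals: 2 + 5 + 9 + 14 = 30.

30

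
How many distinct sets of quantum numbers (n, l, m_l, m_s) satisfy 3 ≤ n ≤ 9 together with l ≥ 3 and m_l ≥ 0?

For each n in the range, tally the orbitals obeying l ≥ 3 and m_l ≥ 0:
n=4 → 4; n=5 → 9; n=6 → 15; n=7 → 22; n=8 → 30; n=9 → 39.
Orbitals: 4 + 9 + 15 + 22 + 30 + 39 = 119. Including both spin states (m_s = ±1/2) gives 2 × 119 = 238 states.

238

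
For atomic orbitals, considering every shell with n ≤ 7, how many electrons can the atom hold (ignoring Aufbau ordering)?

280

Total orbitals = 1² + 2² + 3² + 4² + 5² + 6² + 7² = 140. Doubling for spin gives 280 electrons.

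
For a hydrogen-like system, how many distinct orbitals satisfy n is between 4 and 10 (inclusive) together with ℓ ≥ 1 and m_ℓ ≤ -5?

35

Go shell by shell, enumerating (ℓ, m_ℓ) with ℓ ≥ 1 and m_ℓ ≤ -5:
n=6 → 1; n=7 → 3; n=8 → 6; n=9 → 10; n=10 → 15.
Total orbitals: 1 + 3 + 6 + 10 + 15 = 35.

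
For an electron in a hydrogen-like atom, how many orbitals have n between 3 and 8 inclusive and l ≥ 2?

175

For each n in the range, tally the orbitals obeying l ≥ 2:
n=3 → 5; n=4 → 12; n=5 → 21; n=6 → 32; n=7 → 45; n=8 → 60.
Total orbitals: 5 + 12 + 21 + 32 + 45 + 60 = 175.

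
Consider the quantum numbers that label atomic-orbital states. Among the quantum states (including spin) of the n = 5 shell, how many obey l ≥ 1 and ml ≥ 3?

6

Per l-value: l=3 → 1; l=4 → 2.
Orbitals: 1 + 2 = 3. Each orbital carries two spin states, so 3 × 2 = 6 states.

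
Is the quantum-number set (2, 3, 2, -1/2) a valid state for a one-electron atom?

Not allowed

The orbital quantum number must satisfy 0 ≤ l ≤ n−1. With n = 2 the allowed l values are 0, 1, so l = 3 is out of range.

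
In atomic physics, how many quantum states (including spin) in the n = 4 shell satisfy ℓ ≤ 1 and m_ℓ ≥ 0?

The n = 4 shell has ℓ = 0 through 3; check each.
Contributions: ℓ=0 → 1; ℓ=1 → 2.
Orbitals: 1 + 2 = 3. Each orbital carries two spin states, so 3 × 2 = 6 states.

6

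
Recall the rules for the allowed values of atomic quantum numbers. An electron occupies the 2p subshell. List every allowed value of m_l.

The 2p subshell has l = 1, and m_l takes every integer from −l to +l. With l = 1 that gives the 3 values -1, 0, 1.

-1, 0, 1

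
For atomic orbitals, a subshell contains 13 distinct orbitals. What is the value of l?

2l+1 = 13 gives l = 6.

l = 6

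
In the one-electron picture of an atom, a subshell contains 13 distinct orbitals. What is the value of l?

l = 6 (i)

2l+1 = 13 gives l = 6.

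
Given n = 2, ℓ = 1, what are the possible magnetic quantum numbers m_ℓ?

m_ℓ takes every integer from −ℓ to +ℓ. With ℓ = 1 that gives the 3 values -1, 0, 1.

-1, 0, 1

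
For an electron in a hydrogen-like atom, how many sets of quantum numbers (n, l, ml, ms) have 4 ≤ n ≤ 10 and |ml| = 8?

Work shell by shell — for each n, count the (l, ml) pairs that satisfy |ml| = 8:
n=9 → 2; n=10 → 4.
Orbitals: 2 + 4 = 6. Including both spin states (ms = ±1/2) gives 2 × 6 = 12 states.

12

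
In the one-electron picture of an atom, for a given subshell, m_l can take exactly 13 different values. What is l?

m_l ranges over 2l+1 integers, so 2l+1 = 13 ⇒ l = 6.

l = 6 (i)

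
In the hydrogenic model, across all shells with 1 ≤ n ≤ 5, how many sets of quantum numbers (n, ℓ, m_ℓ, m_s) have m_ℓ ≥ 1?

Go shell by shell, enumerating (ℓ, m_ℓ) with m_ℓ ≥ 1:
n=2 → 1; n=3 → 3; n=4 → 6; n=5 → 10.
Orbitals: 1 + 3 + 6 + 10 = 20. Including both spin states (m_s = ±1/2) gives 2 × 20 = 40 states.

40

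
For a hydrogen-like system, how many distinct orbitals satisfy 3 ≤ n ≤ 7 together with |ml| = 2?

Count contributing orbitals for each principal shell:
n=3 → 2; n=4 → 4; n=5 → 6; n=6 → 8; n=7 → 10.
Total orbitals: 2 + 4 + 6 + 8 + 10 = 30.

30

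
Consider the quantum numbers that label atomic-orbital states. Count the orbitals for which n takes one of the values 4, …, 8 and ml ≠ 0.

160

Count contributing orbitals for each principal shell:
n=4 → 12; n=5 → 20; n=6 → 30; n=7 → 42; n=8 → 56.
Total orbitals: 12 + 20 + 30 + 42 + 56 = 160.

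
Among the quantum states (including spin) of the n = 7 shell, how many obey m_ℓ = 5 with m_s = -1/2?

2

Go through ℓ = 0, …, 6 (the values permitted for n = 7).
The (ℓ, m_ℓ) pairs meeting m_ℓ = 5 give: ℓ=5 → 1; ℓ=6 → 1.
Orbitals: 1 + 1 = 2. With m_s fixed to a single value there is one state per orbital, giving 2 states.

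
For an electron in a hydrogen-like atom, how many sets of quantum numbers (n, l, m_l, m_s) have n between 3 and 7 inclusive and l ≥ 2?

230

For each n in the range, tally the orbitals obeying l ≥ 2:
n=3 → 5; n=4 → 12; n=5 → 21; n=6 → 32; n=7 → 45.
Orbitals: 5 + 12 + 21 + 32 + 45 = 115. Including both spin states (m_s = ±1/2) gives 2 × 115 = 230 states.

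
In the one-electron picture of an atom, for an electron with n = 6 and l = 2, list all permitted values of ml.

-2, -1, 0, 1, 2

ml takes every integer from −l to +l. With l = 2 that gives the 5 values -2, -1, 0, 1, 2.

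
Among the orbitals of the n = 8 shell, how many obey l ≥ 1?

63

With n = 8 the allowed l are 0, 1, …, 7.
Per l-value: l=1 → 3; l=2 → 5; l=3 → 7; l=4 → 9; l=5 → 11; l=6 → 13; l=7 → 15.
Total orbitals: 3 + 5 + 7 + 9 + 11 + 13 + 15 = 63.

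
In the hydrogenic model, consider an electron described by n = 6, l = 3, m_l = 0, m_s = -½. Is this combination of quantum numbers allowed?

Allowed

n = 6 is a positive integer. l = 3 satisfies 0 ≤ l ≤ n−1 = 5. m_l = 0 lies in the range −l … +l (here −3 … 3). m_s = -1/2 is one of ±1/2.
All four constraints are satisfied.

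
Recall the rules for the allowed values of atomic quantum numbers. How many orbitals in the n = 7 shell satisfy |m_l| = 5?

The (l, m_l) pairs meeting |m_l| = 5 give: l=5 → 2; l=6 → 2.
Total orbitals: 2 + 2 = 4.

4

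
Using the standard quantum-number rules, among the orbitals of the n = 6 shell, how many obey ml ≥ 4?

3

For n = 6, l ranges over 0 … 5.
The (l, ml) pairs meeting ml ≥ 4 give: l=4 → 1; l=5 → 2.
Total orbitals: 1 + 2 = 3.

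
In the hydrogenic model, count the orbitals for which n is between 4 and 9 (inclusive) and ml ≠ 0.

Work shell by shell — for each n, count the (l, ml) pairs that satisfy ml ≠ 0:
n=4 → 12; n=5 → 20; n=6 → 30; n=7 → 42; n=8 → 56; n=9 → 72.
Total orbitals: 12 + 20 + 30 + 42 + 56 + 72 = 232.

232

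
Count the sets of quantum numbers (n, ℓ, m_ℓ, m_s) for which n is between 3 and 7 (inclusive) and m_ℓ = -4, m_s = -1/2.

6

Work shell by shell — for each n, count the (ℓ, m_ℓ) pairs that satisfy m_ℓ = -4:
n=5 → 1; n=6 → 2; n=7 → 3.
Orbitals: 1 + 2 + 3 = 6. With m_s fixed to -1/2 there is one state per orbital, so 6 states.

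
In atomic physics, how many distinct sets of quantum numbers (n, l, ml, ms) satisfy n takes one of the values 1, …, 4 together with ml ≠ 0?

40

For each n in the range, tally the orbitals obeying ml ≠ 0:
n=2 → 2; n=3 → 6; n=4 → 12.
Orbitals: 2 + 6 + 12 = 20. Including both spin states (ms = ±1/2) gives 2 × 20 = 40 states.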